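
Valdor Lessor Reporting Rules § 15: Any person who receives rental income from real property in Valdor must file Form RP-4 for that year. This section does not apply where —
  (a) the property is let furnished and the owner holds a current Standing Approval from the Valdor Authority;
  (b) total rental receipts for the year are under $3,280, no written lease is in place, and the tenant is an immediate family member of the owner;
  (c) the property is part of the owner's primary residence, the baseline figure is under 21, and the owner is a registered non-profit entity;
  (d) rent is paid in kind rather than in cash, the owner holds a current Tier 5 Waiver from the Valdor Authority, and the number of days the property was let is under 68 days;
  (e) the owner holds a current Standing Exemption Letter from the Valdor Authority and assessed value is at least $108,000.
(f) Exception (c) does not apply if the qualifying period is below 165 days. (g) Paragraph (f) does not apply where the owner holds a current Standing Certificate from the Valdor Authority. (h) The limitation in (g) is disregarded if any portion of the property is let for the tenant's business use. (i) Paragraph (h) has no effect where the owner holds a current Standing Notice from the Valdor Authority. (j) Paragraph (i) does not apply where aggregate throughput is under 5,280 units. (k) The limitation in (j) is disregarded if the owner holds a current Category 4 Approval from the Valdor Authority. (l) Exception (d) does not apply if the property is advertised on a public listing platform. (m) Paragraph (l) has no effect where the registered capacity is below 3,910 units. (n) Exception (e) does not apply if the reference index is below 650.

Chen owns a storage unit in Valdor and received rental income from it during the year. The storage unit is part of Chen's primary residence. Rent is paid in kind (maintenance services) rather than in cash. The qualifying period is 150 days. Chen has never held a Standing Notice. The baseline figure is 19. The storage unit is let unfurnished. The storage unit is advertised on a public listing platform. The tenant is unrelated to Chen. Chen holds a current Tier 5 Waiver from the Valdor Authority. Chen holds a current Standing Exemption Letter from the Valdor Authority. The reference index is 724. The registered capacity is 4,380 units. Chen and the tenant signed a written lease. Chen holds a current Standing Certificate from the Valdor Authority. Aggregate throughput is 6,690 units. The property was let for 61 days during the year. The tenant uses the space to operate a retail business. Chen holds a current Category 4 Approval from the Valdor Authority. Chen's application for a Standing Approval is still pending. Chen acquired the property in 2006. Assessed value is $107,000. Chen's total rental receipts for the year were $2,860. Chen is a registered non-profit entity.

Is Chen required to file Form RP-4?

Exception (a) does not apply: the property is let unfurnished.
Exception (b) does not apply: a written lease is in place.
Exception (c)'s conditions are all satisfied: the storage unit is part of the primary residence; the baseline figure is 19, under the 21 limit; Chen is a registered non-profit. But: (f) operates against (c): the qualifying period is 150 days, below the 165 days limit. (g) is engaged (a current Standing Certificate is held), but is set aside by (h): (h) operates against (g): the space is let for business use. (i), which would lift (h), is not triggered — no current Standing Notice is held. (c) is therefore removed.
Exception (d) is satisfied on its face — rent is paid in kind; a current Tier 5 Waiver is held; the number of days the property was let is 61 days, under the 68 days limit. But applying paragraphs (l)–(m): (l) is triggered — the property is publicly advertised. (m) is inapplicable (the registered capacity is 4,380 units, not below 3,910 units), so (l) stands. Exception (d) does not apply.
Exception (e) fails — assessed value is $107,000, short of $108,000.
Every exception is unavailable, so the rule governs.

Yes — Chen must file Form RP-4.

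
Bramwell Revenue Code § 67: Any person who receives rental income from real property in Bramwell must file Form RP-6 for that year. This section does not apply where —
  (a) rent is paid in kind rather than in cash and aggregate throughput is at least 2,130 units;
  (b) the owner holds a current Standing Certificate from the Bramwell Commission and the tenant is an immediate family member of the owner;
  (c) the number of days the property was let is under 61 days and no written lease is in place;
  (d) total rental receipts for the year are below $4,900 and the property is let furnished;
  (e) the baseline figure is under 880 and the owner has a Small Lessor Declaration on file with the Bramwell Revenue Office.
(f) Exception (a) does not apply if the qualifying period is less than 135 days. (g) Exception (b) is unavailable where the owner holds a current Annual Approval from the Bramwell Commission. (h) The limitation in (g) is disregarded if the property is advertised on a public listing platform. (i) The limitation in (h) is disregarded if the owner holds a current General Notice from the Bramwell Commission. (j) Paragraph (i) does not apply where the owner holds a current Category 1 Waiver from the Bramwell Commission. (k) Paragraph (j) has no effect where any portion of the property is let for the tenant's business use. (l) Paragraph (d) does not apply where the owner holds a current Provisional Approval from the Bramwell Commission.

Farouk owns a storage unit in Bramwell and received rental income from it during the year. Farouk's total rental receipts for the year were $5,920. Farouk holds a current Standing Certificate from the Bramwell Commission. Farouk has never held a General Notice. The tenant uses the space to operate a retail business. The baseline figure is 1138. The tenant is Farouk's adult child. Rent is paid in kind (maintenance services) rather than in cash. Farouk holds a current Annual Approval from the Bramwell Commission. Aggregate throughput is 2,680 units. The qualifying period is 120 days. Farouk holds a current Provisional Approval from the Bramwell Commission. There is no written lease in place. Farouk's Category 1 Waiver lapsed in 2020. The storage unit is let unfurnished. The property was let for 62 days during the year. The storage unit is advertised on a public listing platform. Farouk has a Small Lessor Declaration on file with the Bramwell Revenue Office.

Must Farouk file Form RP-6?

No — exception (b) applies; Farouk is not required to file Form RP-6.

All of (a)'s requirements are met (rent is paid in kind; aggregate throughput is 2,680 units, meeting the 2,130 units threshold). But: (f) operates against (a): the qualifying period is 120 days, less than the 135 days limit. So (a) is unavailable.
Exception (b)'s conditions are all satisfied: a current Standing Certificate is held; the tenant is an immediate family member. Applying paragraphs (g)–(k): (g) would limit (b) — a current Annual Approval is held — but (h) sets (g) aside: (h) is triggered — the property is publicly advertised. (i), which would lift (h), is not triggered — no current General Notice is held. So (b) applies.
Exception (c) does not apply: the number of days the property was let is 62 days, not under 61 days.
Exception (d) requires that total rental receipts for the year are below $4,900; but total rental receipts for the year are $5,920, not below $4,900, so (d) is unavailable.
Exception (e) fails — the baseline figure is 1,138, not under 880.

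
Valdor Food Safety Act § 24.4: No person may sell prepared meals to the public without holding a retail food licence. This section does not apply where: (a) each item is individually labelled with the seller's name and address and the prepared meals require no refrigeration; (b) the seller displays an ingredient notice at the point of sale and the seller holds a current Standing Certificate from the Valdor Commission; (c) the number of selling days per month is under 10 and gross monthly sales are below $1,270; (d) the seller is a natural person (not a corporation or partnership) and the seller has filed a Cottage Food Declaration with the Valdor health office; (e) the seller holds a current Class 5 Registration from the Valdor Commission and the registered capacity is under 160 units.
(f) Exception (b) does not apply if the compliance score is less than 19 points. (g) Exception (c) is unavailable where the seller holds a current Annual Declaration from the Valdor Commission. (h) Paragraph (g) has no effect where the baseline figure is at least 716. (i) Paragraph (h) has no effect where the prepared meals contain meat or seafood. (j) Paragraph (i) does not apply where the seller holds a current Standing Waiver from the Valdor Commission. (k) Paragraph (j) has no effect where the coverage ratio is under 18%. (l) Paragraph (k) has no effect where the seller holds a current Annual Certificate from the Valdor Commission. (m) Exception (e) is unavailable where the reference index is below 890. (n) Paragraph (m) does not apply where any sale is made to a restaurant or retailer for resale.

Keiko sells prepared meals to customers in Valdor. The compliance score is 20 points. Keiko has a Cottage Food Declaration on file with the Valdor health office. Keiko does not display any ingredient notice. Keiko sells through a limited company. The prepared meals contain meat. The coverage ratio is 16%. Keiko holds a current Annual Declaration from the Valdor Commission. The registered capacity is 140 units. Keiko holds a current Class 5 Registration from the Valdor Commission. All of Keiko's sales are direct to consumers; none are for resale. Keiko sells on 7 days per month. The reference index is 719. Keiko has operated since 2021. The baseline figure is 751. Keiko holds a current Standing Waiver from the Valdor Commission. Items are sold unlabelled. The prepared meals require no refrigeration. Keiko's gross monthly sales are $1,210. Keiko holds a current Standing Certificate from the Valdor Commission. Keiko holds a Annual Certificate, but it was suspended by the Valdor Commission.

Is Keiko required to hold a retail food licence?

Yes — Keiko must hold a retail food licence.

Exception (a) fails — items are sold unlabelled.
Exception (b) fails — no ingredient notice is displayed.
Exception (c) is satisfied on its face — the number of selling days per month is 7, under the 10 limit; gross monthly sales are $1,210, below the $1,270 limit. However, paragraphs (g)–(l) must be considered: (g) operates — a current Annual Declaration is held. (h) would limit (g) — the baseline figure is 751, meeting the 716 threshold — but (i) sets (h) aside: (i) operates — the prepared meals contain meat. (j) would limit (i) — a current Standing Waiver is held — but (k) sets (j) aside: (k) is triggered — the coverage ratio is 16%, under the 18% limit. (l), which would lift (k), is not engaged — there is no Annual Certificate in force. Exception (c) does not apply.
Exception (d) fails — the seller operates through a limited company.
Exception (e): a current Class 5 Registration is held; the registered capacity is 140 units, under the 160 units limit — every condition holds. Turning to paragraphs (m)–(n): (m) operates against (e): the reference index is 719, below the 890 limit. (n), which would lift (m), is not triggered — no sales are for resale. (e) is therefore removed.
No exception applies. The general rule governs.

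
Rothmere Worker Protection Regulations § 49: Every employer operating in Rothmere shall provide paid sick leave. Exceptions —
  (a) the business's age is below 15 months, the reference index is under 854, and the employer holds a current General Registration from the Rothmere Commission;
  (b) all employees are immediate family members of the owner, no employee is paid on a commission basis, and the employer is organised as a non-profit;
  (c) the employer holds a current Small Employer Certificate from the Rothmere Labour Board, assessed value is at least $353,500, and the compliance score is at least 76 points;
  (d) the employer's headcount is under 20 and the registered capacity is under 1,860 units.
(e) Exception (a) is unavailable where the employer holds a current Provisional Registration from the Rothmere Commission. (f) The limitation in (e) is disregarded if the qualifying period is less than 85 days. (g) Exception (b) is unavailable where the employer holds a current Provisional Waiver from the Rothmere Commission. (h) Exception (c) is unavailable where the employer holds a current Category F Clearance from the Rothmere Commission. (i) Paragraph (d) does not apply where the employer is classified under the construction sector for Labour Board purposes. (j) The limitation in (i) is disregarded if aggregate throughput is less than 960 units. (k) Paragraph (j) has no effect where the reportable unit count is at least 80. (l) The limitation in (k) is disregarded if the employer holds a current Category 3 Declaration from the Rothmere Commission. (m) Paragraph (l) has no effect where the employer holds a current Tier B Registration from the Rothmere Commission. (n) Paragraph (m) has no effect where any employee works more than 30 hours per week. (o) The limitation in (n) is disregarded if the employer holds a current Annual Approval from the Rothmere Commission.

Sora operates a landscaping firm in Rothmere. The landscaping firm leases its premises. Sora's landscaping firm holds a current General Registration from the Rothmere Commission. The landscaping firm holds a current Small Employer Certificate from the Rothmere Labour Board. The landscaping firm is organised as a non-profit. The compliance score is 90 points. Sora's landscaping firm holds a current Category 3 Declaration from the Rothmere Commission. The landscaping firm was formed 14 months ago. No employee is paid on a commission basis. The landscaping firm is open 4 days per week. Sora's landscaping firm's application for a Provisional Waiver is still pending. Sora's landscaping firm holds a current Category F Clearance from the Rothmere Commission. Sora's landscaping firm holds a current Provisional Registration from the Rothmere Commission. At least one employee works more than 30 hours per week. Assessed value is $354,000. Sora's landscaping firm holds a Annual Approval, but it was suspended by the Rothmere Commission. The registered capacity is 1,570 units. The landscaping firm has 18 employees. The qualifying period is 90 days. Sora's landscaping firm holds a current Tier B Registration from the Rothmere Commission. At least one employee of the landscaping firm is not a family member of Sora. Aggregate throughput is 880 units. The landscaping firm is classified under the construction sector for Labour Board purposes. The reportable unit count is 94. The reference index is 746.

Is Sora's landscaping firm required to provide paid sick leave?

No — exception (d) applies; Sora's landscaping firm is not required to provide paid sick leave.

All of (a)'s requirements are met (the business's age is 14 months, below the 15 months limit; the reference index is 746, under the 854 limit; a current General Registration is held). However, paragraphs (e)–(f) must be considered: (e) is triggered — a current Provisional Registration is held. (f) is not engaged (the qualifying period is 90 days, not less than 85 days), so (e) stands. (a) is therefore removed.
Exception (b) does not apply: at least one employee is not a family member.
Exception (c): a current Small Employer Certificate is held; assessed value is $354,000, meeting the $353,500 threshold; the compliance score is 90 points, meeting the 76 points threshold — every condition holds. Turning to paragraph (h): (h) operates — a current Category F Clearance is held. So (c) is unavailable.
Exception (d): the employer's headcount is 18, under the 20 limit; the registered capacity is 1,570 units, under the 1,860 units limit — every condition holds. Under paragraphs (i)–(o): (i) would limit (d) — the landscaping firm is classified under the construction sector — but (j) sets (i) aside: (j) applies — aggregate throughput is 880 units, less than the 960 units limit. (k) would limit (j) — the reportable unit count is 94, meeting the 80 threshold — but (l) sets (k) aside: (l) operates — a current Category 3 Declaration is held. (m) would limit (l) — a current Tier B Registration is held — but (n) sets (m) aside: (n) applies — at least one employee exceeds 30 hours/week. (o) is not engaged (no current Annual Approval is held), so (n) stands. Exception (d) stands.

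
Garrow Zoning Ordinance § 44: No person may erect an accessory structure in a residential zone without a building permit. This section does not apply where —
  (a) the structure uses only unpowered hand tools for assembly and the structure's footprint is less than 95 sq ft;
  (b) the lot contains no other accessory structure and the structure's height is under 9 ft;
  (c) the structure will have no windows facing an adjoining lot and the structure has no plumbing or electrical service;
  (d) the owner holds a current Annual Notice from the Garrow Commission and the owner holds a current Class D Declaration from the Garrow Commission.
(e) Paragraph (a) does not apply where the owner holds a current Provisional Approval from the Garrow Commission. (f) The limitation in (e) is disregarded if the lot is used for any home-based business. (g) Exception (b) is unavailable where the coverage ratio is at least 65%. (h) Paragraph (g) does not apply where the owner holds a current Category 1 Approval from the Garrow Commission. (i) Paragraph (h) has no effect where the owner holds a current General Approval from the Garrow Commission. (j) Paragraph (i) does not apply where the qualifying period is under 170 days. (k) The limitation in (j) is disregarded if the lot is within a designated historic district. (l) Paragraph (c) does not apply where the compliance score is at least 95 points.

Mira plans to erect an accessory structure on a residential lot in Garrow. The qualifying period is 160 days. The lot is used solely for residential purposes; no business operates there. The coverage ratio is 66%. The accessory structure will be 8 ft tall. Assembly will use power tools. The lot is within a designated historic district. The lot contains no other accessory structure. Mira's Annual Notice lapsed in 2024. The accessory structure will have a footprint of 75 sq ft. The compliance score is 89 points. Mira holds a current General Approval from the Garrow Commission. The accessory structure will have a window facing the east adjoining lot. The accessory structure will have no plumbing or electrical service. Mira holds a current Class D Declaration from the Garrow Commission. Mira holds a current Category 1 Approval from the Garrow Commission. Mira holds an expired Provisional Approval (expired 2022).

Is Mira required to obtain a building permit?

Exception (a) fails — assembly uses power tools.
Exception (b): the lot has no other accessory structure; the structure's height is 8 ft, under the 9 ft limit — every condition holds. But applying paragraphs (g)–(k): (g) applies — the coverage ratio is 66%, meeting the 65% threshold. (h) is engaged (a current Category 1 Approval is held), but is itself disapplied by (i): (i) operates against (h): a current General Approval is held. (j) operates (the qualifying period is 160 days, under the 170 days limit), but is itself disapplied by (k): (k) operates — the lot is in a historic district. So (b) is unavailable.
Exception (c) does not apply: a window faces an adjoining lot.
Exception (d) requires that the owner holds a current Annual Notice from the Garrow Commission; but the Annual Notice is not current, so (d) is unavailable.
No exception displaces § 44.

Yes — Mira must obtain a building permit.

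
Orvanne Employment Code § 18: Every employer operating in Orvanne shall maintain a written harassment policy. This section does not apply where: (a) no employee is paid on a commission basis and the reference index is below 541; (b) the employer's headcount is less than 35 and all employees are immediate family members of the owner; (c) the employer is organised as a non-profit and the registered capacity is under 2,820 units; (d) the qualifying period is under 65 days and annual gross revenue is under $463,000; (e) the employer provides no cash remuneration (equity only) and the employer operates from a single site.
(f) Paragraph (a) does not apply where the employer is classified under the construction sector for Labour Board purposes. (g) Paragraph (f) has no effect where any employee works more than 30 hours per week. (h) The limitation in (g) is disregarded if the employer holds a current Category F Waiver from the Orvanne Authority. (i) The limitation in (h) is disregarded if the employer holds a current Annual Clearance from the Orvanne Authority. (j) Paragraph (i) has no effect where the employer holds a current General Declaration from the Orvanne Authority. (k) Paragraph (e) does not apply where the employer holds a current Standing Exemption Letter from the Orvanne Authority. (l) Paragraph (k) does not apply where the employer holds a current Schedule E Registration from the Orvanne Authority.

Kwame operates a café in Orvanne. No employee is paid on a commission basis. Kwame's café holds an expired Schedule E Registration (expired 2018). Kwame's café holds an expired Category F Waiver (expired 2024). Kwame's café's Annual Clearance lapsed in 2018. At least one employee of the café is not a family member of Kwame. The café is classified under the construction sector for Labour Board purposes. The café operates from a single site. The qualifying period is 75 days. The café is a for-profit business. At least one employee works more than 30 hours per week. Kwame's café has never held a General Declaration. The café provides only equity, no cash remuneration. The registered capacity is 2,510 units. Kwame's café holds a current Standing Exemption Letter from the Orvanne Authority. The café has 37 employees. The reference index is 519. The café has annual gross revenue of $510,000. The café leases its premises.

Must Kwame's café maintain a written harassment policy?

No — exception (a) applies; Kwame's café is not required to maintain a written harassment policy.

Exception (a): no employee is paid on commission; the reference index is 519, below the 541 limit — every condition holds. Under paragraphs (f)–(j): (f) is triggered (the café is classified under the construction sector), but is set aside by (g): (g) operates against (f): at least one employee exceeds 30 hours/week. (h), which would lift (g), is not engaged — there is no Category F Waiver in force. So (a) applies.
Exception (b) requires that the employer's headcount is less than 35; but the employer's headcount is 37, not less than 35, so (b) is unavailable.
Exception (c) requires that the employer is organised as a non-profit; but the employer is for-profit, so (c) is unavailable.
Exception (d) does not apply: the qualifying period is 75 days, not under 65 days.
All of (e)'s requirements are met (remuneration is equity-only; the employer operates from a single site). However, paragraphs (k)–(l) must be considered: (k) is engaged — a current Standing Exemption Letter is held. (l) does not operate here (no current Schedule E Registration is held), so (k) stands. (e) is therefore removed.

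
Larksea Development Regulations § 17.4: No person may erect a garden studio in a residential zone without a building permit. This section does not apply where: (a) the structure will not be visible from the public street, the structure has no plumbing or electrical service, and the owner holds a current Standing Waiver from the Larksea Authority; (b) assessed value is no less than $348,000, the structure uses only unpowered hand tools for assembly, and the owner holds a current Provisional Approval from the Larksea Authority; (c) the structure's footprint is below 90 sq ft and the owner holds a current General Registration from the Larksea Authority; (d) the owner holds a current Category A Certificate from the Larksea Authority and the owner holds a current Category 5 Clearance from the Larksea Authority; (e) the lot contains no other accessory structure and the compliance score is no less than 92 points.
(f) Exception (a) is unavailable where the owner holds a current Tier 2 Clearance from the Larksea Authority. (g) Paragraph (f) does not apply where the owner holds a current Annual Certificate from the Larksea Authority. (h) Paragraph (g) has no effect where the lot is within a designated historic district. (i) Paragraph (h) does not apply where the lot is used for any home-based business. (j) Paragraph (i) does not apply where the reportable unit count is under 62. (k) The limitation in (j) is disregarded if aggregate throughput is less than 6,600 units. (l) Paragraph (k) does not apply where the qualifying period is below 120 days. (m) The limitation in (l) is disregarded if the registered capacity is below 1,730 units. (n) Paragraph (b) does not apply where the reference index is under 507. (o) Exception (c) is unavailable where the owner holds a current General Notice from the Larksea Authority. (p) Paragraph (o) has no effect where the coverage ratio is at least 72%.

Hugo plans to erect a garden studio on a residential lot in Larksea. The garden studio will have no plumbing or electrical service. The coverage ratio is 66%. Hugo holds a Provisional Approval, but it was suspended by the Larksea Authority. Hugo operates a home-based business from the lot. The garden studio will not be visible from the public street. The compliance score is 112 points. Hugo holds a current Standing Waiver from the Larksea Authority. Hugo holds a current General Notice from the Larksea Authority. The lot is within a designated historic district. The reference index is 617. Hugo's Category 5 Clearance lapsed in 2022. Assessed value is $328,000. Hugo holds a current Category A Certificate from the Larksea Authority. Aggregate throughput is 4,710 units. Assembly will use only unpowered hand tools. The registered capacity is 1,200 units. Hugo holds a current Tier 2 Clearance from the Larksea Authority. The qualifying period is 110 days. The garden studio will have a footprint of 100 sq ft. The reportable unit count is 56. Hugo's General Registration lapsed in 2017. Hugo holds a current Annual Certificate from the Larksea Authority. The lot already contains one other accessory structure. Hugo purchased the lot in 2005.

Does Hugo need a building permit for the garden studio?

Exception (a): the structure will not be visible from the street; there is no plumbing or electrical service; a current Standing Waiver is held — every condition holds. Considering the limiting provisions: (f) would limit (a) — a current Tier 2 Clearance is held — but (g) sets (f) aside: (g) operates against (f): a current Annual Certificate is held. (h) would limit (g) — the lot is in a historic district — but (i) sets (h) aside: (i) operates against (h): a home-based business operates on the lot. (j) is triggered (the reportable unit count is 56, under the 62 limit), but is displaced by (k): (k) is triggered — aggregate throughput is 4,710 units, less than the 6,600 units limit. (l) is engaged (the qualifying period is 110 days, below the 120 days limit), but is displaced by (m): (m) operates against (l): the registered capacity is 1,200 units, below the 1,730 units limit. So (a) applies.
Exception (b) fails — assessed value is $328,000, short of $348,000.
Exception (c) does not apply: the structure's footprint is 100 sq ft, not below 90 sq ft.
Exception (d) requires that the owner holds a current Category 5 Clearance from the Larksea Authority; but there is no Category 5 Clearance in force, so (d) is unavailable.
Exception (e) fails — the lot already has another accessory structure.

No — exception (a) applies; Hugo does not need a building permit.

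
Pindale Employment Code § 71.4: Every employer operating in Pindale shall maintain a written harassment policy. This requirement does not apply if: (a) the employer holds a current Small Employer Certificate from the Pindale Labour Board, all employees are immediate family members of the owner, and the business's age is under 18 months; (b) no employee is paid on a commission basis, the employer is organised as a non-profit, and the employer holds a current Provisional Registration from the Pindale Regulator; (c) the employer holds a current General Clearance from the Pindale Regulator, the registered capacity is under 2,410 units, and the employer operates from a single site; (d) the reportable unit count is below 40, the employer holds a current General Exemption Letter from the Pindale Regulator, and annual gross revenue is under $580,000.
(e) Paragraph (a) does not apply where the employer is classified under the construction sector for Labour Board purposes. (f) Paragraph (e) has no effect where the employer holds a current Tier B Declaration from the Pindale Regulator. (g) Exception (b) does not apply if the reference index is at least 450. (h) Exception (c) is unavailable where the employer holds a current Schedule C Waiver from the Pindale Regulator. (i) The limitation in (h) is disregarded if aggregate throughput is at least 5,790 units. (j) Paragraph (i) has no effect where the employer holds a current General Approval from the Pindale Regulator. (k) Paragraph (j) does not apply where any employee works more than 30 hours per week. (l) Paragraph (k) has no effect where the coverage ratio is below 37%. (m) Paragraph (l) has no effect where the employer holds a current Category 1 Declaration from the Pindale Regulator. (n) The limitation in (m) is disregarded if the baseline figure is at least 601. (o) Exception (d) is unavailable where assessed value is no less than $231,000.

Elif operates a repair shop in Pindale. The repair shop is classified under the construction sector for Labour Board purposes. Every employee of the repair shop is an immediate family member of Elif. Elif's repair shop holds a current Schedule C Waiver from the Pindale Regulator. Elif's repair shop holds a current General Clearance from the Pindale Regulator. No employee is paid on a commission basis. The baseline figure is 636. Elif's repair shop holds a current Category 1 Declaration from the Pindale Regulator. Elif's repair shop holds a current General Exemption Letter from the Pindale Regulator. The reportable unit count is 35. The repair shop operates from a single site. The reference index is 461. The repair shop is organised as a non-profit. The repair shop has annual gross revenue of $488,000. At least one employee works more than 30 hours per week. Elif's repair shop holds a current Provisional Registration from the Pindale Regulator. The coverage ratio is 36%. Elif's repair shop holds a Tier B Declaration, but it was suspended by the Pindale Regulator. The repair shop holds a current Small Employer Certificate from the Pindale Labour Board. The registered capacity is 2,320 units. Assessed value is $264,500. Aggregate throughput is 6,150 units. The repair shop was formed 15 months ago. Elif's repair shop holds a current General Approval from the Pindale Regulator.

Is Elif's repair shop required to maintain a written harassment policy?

All of (a)'s requirements are met (a current Small Employer Certificate is held; every employee is an immediate family member; the business's age is 15 months, under the 18 months limit). However, paragraphs (e)–(f) must be considered: (e) operates against (a): the repair shop is classified under the construction sector. (f) is not triggered (the Tier B Declaration is not current), so (e) stands. Exception (a) does not apply.
Exception (b)'s conditions are all satisfied: no employee is paid on commission; the employer is a non-profit; a current Provisional Registration is held. However, paragraph (g) must be considered: (g) operates against (b): the reference index is 461, meeting the 450 threshold. So (b) is unavailable.
Exception (c)'s conditions are all satisfied: a current General Clearance is held; the registered capacity is 2,320 units, under the 2,410 units limit; the employer operates from a single site. But applying paragraphs (h)–(n): (h) applies — a current Schedule C Waiver is held. (i) operates (aggregate throughput is 6,150 units, meeting the 5,790 units threshold), but is set aside by (j): (j) operates against (i): a current General Approval is held. (k) would limit (j) — at least one employee exceeds 30 hours/week — but (l) sets (k) aside: (l) operates against (k): the coverage ratio is 36%, below the 37% limit. (m) would limit (l) — a current Category 1 Declaration is held — but (n) sets (m) aside: (n) applies — the baseline figure is 636, meeting the 601 threshold. So (c) is unavailable.
Exception (d) is satisfied on its face — the reportable unit count is 35, below the 40 limit; a current General Exemption Letter is held; annual gross revenue is $488,000, under the $580,000 limit. But applying paragraph (o): (o) is triggered — assessed value is $264,500, meeting the $231,000 threshold. (d) is therefore removed.
No exception displaces § 71.4.

Yes — Elif's repair shop must maintain a written harassment policy.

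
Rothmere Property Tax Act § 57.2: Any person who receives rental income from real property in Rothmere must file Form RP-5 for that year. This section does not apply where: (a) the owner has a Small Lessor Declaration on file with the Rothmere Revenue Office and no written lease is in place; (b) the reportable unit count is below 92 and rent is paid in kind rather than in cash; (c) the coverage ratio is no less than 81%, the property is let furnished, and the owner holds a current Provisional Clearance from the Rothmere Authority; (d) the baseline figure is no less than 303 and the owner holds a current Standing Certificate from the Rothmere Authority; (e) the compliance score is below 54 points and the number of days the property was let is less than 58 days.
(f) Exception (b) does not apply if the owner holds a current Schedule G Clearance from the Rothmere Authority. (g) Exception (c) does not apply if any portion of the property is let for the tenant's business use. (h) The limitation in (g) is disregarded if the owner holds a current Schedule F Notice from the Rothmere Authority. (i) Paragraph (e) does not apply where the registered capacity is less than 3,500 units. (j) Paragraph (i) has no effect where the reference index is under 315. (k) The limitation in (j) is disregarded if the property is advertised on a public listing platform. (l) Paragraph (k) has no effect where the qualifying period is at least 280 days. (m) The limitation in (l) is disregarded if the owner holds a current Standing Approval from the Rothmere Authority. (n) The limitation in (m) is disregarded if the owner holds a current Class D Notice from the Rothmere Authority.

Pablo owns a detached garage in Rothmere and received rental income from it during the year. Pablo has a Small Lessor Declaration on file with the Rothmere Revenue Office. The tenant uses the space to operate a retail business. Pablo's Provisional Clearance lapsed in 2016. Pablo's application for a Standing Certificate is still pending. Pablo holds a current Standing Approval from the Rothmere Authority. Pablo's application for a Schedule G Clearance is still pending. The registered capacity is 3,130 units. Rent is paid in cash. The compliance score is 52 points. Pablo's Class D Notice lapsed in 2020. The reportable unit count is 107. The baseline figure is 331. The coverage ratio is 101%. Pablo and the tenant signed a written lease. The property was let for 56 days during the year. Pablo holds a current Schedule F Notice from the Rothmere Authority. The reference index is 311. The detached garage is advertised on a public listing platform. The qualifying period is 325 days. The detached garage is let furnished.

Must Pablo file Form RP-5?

Exception (a) does not apply: a written lease is in place.
Exception (b) fails — the reportable unit count is 107, not below 92.
Exception (c) does not apply: there is no Provisional Clearance in force.
Exception (d) requires that the owner holds a current Standing Certificate from the Rothmere Authority; but the Standing Certificate is not current, so (d) is unavailable.
Exception (e)'s conditions are all satisfied: the compliance score is 52 points, below the 54 points limit; the number of days the property was let is 56 days, less than the 58 days limit. However, paragraphs (i)–(n) must be considered: (i) operates against (e): the registered capacity is 3,130 units, less than the 3,500 units limit. (j) is triggered (the reference index is 311, under the 315 limit), but is set aside by (k): (k) operates — the property is publicly advertised. (l) would limit (k) — the qualifying period is 325 days, meeting the 280 days threshold — but (m) sets (l) aside: (m) operates against (l): a current Standing Approval is held. (n) is inapplicable (the Class D Notice is not current), so (m) stands. Exception (e) does not apply.
No exception is made out. Pablo falls within the general rule.

Yes — Pablo must file Form RP-5.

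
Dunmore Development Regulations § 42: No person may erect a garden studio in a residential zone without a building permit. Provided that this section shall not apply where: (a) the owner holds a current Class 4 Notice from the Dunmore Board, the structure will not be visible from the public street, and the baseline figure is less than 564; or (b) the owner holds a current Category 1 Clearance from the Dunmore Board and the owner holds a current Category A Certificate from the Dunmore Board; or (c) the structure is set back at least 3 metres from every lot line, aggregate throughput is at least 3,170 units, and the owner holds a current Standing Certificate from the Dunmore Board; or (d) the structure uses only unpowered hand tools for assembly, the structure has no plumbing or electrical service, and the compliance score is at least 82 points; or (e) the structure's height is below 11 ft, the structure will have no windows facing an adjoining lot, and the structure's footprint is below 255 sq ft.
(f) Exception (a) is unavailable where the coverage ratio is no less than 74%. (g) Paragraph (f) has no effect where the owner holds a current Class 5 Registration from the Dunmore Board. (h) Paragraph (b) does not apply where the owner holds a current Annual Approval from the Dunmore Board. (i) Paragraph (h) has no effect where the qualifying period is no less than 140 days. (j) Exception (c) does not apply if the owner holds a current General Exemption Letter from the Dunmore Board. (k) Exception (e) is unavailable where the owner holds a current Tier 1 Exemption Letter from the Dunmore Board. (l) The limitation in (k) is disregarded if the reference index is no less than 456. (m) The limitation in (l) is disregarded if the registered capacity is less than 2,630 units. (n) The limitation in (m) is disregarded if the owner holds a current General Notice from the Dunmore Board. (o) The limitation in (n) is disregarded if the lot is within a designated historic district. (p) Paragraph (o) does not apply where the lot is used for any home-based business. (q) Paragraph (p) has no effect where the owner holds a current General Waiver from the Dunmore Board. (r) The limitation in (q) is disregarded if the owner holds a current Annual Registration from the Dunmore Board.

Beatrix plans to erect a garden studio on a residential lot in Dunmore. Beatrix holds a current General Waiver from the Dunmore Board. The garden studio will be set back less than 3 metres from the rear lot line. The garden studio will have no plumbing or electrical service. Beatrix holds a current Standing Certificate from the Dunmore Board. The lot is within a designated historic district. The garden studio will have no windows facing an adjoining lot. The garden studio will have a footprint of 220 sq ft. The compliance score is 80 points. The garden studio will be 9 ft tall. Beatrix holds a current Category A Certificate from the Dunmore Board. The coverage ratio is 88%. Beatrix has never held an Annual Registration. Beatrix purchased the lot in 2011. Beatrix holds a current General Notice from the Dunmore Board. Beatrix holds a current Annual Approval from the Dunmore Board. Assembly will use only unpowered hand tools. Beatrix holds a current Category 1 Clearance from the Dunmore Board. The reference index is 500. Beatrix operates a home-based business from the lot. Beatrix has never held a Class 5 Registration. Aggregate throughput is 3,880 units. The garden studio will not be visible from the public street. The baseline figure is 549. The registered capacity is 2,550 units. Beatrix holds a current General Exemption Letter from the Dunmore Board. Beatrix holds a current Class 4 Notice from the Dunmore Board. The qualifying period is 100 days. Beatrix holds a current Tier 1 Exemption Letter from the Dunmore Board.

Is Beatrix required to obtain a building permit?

Exception (a) is satisfied on its face — a current Class 4 Notice is held; the structure will not be visible from the street; the baseline figure is 549, less than the 564 limit. But applying paragraphs (f)–(g): (f) operates — the coverage ratio is 88%, meeting the 74% threshold. (g), which would lift (f), is not engaged — the Class 5 Registration is not current. Exception (a) does not apply.
All of (b)'s requirements are met (a current Category 1 Clearance is held; a current Category A Certificate is held). Turning to paragraphs (h)–(i): (h) is engaged — a current Annual Approval is held. (i) is inapplicable (the qualifying period is 100 days, short of 140 days), so (h) stands. So (b) is unavailable.
Exception (c) fails — the rear setback is under 3 m.
Exception (d) does not apply: the compliance score is 80 points, short of 82 points.
Exception (e): the structure's height is 9 ft, below the 11 ft limit; no windows face an adjoining lot; the structure's footprint is 220 sq ft, below the 255 sq ft limit — every condition holds. However, paragraphs (k)–(r) must be considered: (k) applies — a current Tier 1 Exemption Letter is held. (l) operates (the reference index is 500, meeting the 456 threshold), but is displaced by (m): (m) is triggered — the registered capacity is 2,550 units, less than the 2,630 units limit. (n) operates (a current General Notice is held), but is set aside by (o): (o) is engaged — the lot is in a historic district. (p) applies (a home-based business operates on the lot), but is displaced by (q): (q) is triggered — a current General Waiver is held. (r) does not operate here (there is no Annual Registration in force), so (q) stands. Exception (e) does not apply.
No exception is made out. Beatrix falls within the general rule.

Yes — Beatrix must obtain a building permit.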